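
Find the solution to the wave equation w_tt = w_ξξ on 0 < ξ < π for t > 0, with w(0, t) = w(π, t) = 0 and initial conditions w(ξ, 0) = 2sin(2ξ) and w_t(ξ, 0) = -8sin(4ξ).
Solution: Using separation of variables w = X(ξ)T(t):
Eigenfunctions: sin(nξ), n = 1, 2, 3, ...
General solution: w(ξ, t) = Σ [A_n cos(n t) + B_n sin(n t)] sin(nξ)
From w(ξ,0) = 2sin(2ξ): A_2=2. From w_t(ξ,0) = -8sin(4ξ), using w_t(ξ,0) = Σ ω_n B_n sin(nξ) with ω_n = n: B_4 = (-8)/4 = -2.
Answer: w(ξ, t) = -2sin(4t)sin(4ξ) + 2sin(2ξ)cos(2t)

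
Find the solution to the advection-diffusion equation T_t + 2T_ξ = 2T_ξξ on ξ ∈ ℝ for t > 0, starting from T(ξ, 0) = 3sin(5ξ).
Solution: Moving frame: η = ξ - 2t, σ = t, T = u(η,σ), so T_t = u_σ - 2u_η and T_ξξ = u_ηη.
Hence T_t + 2T_ξ = u_σ and the PDE becomes the heat equation u_σ = 2u_ηη on η ∈ ℝ.
Initial data: u(η,0) = T(η,0) = 3sin(5η). Each mode sin(nη) decays as exp(-2n²σ) on ℝ, so u(η,σ) = Σ c_n exp(-2n²σ) sin(nη) with c_5=3: u(η,σ) = 3exp(-50σ)sin(5η).
Substituting back: T(ξ,t) = u(ξ - 2t, t).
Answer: T(ξ, t) = -3exp(-50t)sin(10t - 5ξ)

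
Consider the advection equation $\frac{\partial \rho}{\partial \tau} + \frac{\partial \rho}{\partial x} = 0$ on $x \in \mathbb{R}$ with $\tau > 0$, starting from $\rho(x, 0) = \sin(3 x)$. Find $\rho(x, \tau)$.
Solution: By method of characteristics (waves move right with speed 1):
Along characteristics $x - \tau =$ const, $\rho$ is constant, so $\rho(x,\tau) = f(x - \tau)$ with $f = \rho( \cdot , 0)$.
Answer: $\rho(x, \tau) = - \sin(3 \tau - 3 x)$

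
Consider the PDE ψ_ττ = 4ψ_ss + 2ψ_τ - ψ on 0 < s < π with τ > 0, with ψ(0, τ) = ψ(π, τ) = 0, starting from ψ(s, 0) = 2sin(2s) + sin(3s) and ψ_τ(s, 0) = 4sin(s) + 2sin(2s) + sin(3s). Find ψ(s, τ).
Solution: Substitute ψ = exp(τ)u.
Then ψ_τ = exp(τ)(u_τ + u), ψ_ττ = exp(τ)(u_ττ + 2u_τ + u), ψ_ss = exp(τ)u_ss; substituting and dividing by exp(τ), the lower-order terms cancel: u_ττ = 4u_ss (standard wave equation).
Data for u: u(s,0) = ψ(s,0) = 2sin(2s) + sin(3s); u_τ(s,0) = ψ_τ(s,0) - ψ(s,0) = 4sin(s). The boundary conditions carry over: u(0,τ) = u(π,τ) = 0.
Separating variables: u = Σ [A_n cos(ω_n τ) + B_n sin(ω_n τ)] sin(ns), ω_n = 2n. From ICs (B_n = velocity coefficient / ω_n): A_2=2, A_3=1, B_1=2.
So u(s,τ) = 2sin(s)sin(2τ) + 2sin(2s)cos(4τ) + sin(3s)cos(6τ), and ψ(s,τ) = exp(τ)u(s,τ).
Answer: ψ(s, τ) = 2exp(τ)sin(s)sin(2τ) + 2exp(τ)sin(2s)cos(4τ) + exp(τ)sin(3s)cos(6τ)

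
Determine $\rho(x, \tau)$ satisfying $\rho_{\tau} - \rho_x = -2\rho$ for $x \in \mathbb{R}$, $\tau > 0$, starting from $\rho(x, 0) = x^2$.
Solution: Substitute $\rho = e^{-2\tau}u$, i.e. $u = e^{2\tau}\rho$.
By the product rule, $\rho_{\tau} = e^{-2\tau}(u_{\tau} - 2u)$, $\rho_x = e^{-2\tau}u_x$.
Substituting into the PDE and dividing by $e^{-2\tau}$: $u_{\tau} - 2u - u_x = -2u$.
The lower-order terms cancel, leaving the standard advection equation $u_{\tau} - u_x = 0$.
Initial data for $u$: $u(x,0) = \rho(x,0) = x^2$.
Solve for $u$:
  By method of characteristics (waves move left with speed 1):
  Along characteristics $x + \tau =$ const, $u$ is constant, so $u(x,\tau) = f(x + \tau)$ with $f = u( \cdot , 0)$.
Hence $u(x,\tau) = x^2 + 2 x \tau + \tau^2$.
Transform back: $\rho(x,\tau) = e^{-2\tau}u(x,\tau)$.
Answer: $\rho(x, \tau) = \tau^2 e^{-2 \tau} + 2 \tau x e^{-2 \tau} + x^2 e^{-2 \tau}$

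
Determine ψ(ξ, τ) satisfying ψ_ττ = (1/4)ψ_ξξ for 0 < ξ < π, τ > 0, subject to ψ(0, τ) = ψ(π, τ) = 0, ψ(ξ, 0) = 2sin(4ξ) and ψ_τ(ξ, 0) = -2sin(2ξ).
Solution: Separating variables: ψ = Σ [A_n cos(ω_n τ) + B_n sin(ω_n τ)] sin(nξ), ω_n = n/2. From ICs (B_n = velocity coefficient / ω_n): A_4=2, B_2=-2.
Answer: ψ(ξ, τ) = -2sin(2ξ)sin(τ) + 2sin(4ξ)cos(2τ)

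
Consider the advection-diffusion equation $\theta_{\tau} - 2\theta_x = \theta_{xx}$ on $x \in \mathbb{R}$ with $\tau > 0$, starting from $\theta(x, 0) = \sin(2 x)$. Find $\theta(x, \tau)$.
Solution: Change to a moving frame: let $\eta = x + 2\tau$, $\sigma = \tau$ and write $\theta(x,\tau) = u(\eta,\sigma)$.
By the chain rule $\theta_{\tau} = u_{\sigma} + 2u_{\eta}$, $\theta_x = u_{\eta}$, $\theta_{xx} = u_{\eta\eta}$.
Then $\theta_{\tau} - 2\theta_x = u_{\sigma}$: the advection term cancels and the PDE becomes the heat equation $u_{\sigma} = u_{\eta\eta}$ on $\eta \in \mathbb{R}$.
Initial data: $u(\eta,0) = \theta(\eta,0) = \sin(2 \eta)$.
On $\eta \in \mathbb{R}$ each mode satisfies $(\sin(n\eta))'' = -n^2 \sin(n\eta)$, so $e^{-n^2\sigma} \sin(n\eta)$ solves the heat equation; by superposition $u(\eta,\sigma) = \sum c_n e^{-n^2\sigma} \sin(n\eta)$.
Reading off the coefficients: $c_2=1$, so $u(\eta,\sigma) = e^{-4 \sigma} \sin(2 \eta)$.
Substituting back $\eta = x + 2\tau$, $\sigma = \tau$: $\theta(x,\tau) = u(x + 2\tau, \tau)$.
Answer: $\theta(x, \tau) = e^{-4 \tau} \sin(4 \tau + 2 x)$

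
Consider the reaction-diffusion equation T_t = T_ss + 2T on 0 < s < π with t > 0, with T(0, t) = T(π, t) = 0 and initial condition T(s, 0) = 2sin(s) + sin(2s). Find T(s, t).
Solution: Substitute T = exp(2t)u.
Then T_t = exp(2t)(u_t + 2u), T_ss = exp(2t)u_ss; substituting and dividing by exp(2t), the lower-order terms cancel: u_t = u_ss (standard heat equation).
Data for u: u(s,0) = T(s,0) = 2sin(s) + sin(2s). The boundary conditions carry over: u(0,t) = u(π,t) = 0.
Separating variables: u = Σ c_n exp(-n²t) sin(ns). From u(s,0) = 2sin(s) + sin(2s): c_1=2, c_2=1.
So u(s,t) = 2exp(-t)sin(s) + exp(-4t)sin(2s), and T(s,t) = exp(2t)u(s,t).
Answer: T(s, t) = 2exp(t)sin(s) + exp(-2t)sin(2s)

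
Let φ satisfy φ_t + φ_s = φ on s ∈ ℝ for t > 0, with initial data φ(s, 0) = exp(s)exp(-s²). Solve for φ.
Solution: Substitute φ = exp(s)u, i.e. u = exp(-s)φ.
By the product rule, φ_s = exp(s)(u_s + u), φ_t = exp(s)u_t.
Substituting into the PDE and dividing by exp(s): u_t + (u_s + u) = u.
The lower-order terms cancel, leaving the standard advection equation u_t + u_s = 0.
Initial data for u: u(s,0) = exp(-s)φ(s,0) = exp(-s²).
Solve for u:
  By method of characteristics (waves move right with speed 1):
  Along characteristics s - t = const, u is constant, so u(s,t) = f(s - t) with f = u(·, 0).
Hence u(s,t) = exp(-(s - t)²).
Transform back: φ(s,t) = exp(s)u(s,t).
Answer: φ(s, t) = exp(s)exp(-(s - t)²)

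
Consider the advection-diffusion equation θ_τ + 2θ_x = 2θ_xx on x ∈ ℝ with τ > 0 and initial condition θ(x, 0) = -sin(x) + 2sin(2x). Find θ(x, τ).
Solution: Moving frame: η = x - 2τ, σ = τ, θ = u(η,σ), so θ_τ = u_σ - 2u_η and θ_xx = u_ηη.
Hence θ_τ + 2θ_x = u_σ and the PDE becomes the heat equation u_σ = 2u_ηη on η ∈ ℝ.
Initial data: u(η,0) = θ(η,0) = -sin(η) + 2sin(2η). Each mode sin(nη) decays as exp(-2n²σ) on ℝ, so u(η,σ) = Σ c_n exp(-2n²σ) sin(nη) with c_1=-1, c_2=2: u(η,σ) = -exp(-2σ)sin(η) + 2exp(-8σ)sin(2η).
Substituting back: θ(x,τ) = u(x - 2τ, τ).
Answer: θ(x, τ) = -exp(-2τ)sin(x - 2τ) + 2exp(-8τ)sin(2x - 4τ)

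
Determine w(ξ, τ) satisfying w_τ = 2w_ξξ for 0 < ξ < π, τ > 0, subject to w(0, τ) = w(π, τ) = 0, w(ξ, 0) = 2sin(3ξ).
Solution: Using separation of variables w = X(ξ)T(τ):
Eigenfunctions: sin(nξ), n = 1, 2, 3, ...
General solution: w(ξ, τ) = Σ c_n sin(nξ) exp(-2n² τ)
Matching w(ξ,0) = 2sin(3ξ) term by term: c_3=2.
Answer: w(ξ, τ) = 2exp(-18τ)sin(3ξ)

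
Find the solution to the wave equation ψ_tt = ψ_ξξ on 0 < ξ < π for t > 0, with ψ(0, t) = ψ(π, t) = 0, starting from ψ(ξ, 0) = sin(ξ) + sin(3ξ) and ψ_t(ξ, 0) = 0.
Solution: Separating variables: ψ = Σ [A_n cos(ω_n t) + B_n sin(ω_n t)] sin(nξ), ω_n = n. From ICs: A_1=1, A_3=1.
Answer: ψ(ξ, t) = sin(ξ)cos(t) + sin(3ξ)cos(3t)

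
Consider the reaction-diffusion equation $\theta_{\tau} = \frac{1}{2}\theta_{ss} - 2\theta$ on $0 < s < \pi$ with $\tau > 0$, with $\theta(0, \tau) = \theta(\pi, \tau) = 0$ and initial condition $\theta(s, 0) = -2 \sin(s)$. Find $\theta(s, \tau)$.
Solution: Substitute $\theta = e^{-2\tau}u$, i.e. $u = e^{2\tau}\theta$.
By the product rule, $\theta_{\tau} = e^{-2\tau}(u_{\tau} - 2u)$, $\theta_{ss} = e^{-2\tau}u_{ss}$.
Substituting into the PDE and dividing by $e^{-2\tau}$: $u_{\tau} - 2u = \frac{1}{2}u_{ss} - 2u$.
The lower-order terms cancel, leaving the standard heat equation $u_{\tau} = \frac{1}{2}u_{ss}$.
Initial data for $u$: $u(s,0) = \theta(s,0) = -2 \sin(s)$. The boundary conditions carry over: $u(0,\tau) = u(\pi,\tau) = 0$.
Solve for $u$:
  Using separation of variables $u = X(s)G(\tau)$:
  Eigenfunctions: $\sin(ns)$, $n = 1, 2, 3, \ldots$
  General solution: $u(s, \tau) = \sum c_n \sin(ns) e^{-n^2 \tau/2}$
  Matching $u(s,0) = -2 \sin(s)$ term by term: $c_1=-2$.
Hence $u(s,\tau) = -2 e^{-\tau/2} \sin(s)$.
Transform back: $\theta(s,\tau) = e^{-2\tau}u(s,\tau)$.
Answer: $\theta(s, \tau) = -2 e^{-5 \tau/2} \sin(s)$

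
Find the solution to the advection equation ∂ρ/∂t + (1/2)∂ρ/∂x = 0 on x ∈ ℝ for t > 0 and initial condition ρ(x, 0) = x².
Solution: By characteristics (dx/dt = 1/2), ρ(x,t) = f(x - (1/2)t) with f = ρ(·, 0).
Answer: ρ(x, t) = (1/4)t² - tx + x²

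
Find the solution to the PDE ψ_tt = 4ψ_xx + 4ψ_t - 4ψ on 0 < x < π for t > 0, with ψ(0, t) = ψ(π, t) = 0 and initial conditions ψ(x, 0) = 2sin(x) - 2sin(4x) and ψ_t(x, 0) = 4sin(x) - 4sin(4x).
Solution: Substitute ψ = exp(2t)u.
Then ψ_t = exp(2t)(u_t + 2u), ψ_tt = exp(2t)(u_tt + 4u_t + 4u), ψ_xx = exp(2t)u_xx; substituting and dividing by exp(2t), the lower-order terms cancel: u_tt = 4u_xx (standard wave equation).
Data for u: u(x,0) = ψ(x,0) = 2sin(x) - 2sin(4x); u_t(x,0) = ψ_t(x,0) - 2ψ(x,0) = 0. The boundary conditions carry over: u(0,t) = u(π,t) = 0.
Separating variables: u = Σ [A_n cos(ω_n t) + B_n sin(ω_n t)] sin(nx), ω_n = 2n. From ICs: A_1=2, A_4=-2.
So u(x,t) = 2sin(x)cos(2t) - 2sin(4x)cos(8t), and ψ(x,t) = exp(2t)u(x,t).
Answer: ψ(x, t) = 2exp(2t)sin(x)cos(2t) - 2exp(2t)sin(4x)cos(8t)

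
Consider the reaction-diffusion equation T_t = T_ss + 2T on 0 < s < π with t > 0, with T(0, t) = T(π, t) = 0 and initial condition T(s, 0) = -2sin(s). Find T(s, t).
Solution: Substitute T = exp(2t)u.
Then T_t = exp(2t)(u_t + 2u), T_ss = exp(2t)u_ss; substituting and dividing by exp(2t), the lower-order terms cancel: u_t = u_ss (standard heat equation).
Data for u: u(s,0) = T(s,0) = -2sin(s). The boundary conditions carry over: u(0,t) = u(π,t) = 0.
Separating variables: u = Σ c_n exp(-n²t) sin(ns). From u(s,0) = -2sin(s): c_1=-2.
So u(s,t) = -2exp(-t)sin(s), and T(s,t) = exp(2t)u(s,t).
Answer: T(s, t) = -2exp(t)sin(s)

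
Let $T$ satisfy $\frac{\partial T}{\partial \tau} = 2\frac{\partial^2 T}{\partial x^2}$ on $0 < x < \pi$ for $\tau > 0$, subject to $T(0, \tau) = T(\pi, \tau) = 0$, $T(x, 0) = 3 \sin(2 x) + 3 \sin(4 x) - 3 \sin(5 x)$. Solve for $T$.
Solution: Using separation of variables $T = X(x)G(\tau)$:
Eigenfunctions: $\sin(nx)$, $n = 1, 2, 3, \ldots$
General solution: $T(x, \tau) = \sum c_n \sin(nx) e^{-2n^2 \tau}$
Matching $T(x,0) = 3 \sin(2 x) + 3 \sin(4 x) - 3 \sin(5 x)$ term by term: $c_2=3, c_4=3, c_5=-3$.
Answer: $T(x, \tau) = 3 e^{-8 \tau} \sin(2 x) + 3 e^{-32 \tau} \sin(4 x) - 3 e^{-50 \tau} \sin(5 x)$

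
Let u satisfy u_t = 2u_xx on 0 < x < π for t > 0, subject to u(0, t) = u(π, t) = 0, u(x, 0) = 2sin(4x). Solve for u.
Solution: Separating variables: u = Σ c_n exp(-2n²t) sin(nx). From u(x,0) = 2sin(4x): c_4=2.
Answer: u(x, t) = 2exp(-32t)sin(4x)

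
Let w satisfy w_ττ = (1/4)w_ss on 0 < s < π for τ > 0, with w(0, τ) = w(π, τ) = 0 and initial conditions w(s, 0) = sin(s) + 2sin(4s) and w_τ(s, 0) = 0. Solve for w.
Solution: Separating variables: w = Σ [A_n cos(ω_n τ) + B_n sin(ω_n τ)] sin(ns), ω_n = n/2. From ICs: A_1=1, A_4=2.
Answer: w(s, τ) = sin(s)cos(τ/2) + 2sin(4s)cos(2τ)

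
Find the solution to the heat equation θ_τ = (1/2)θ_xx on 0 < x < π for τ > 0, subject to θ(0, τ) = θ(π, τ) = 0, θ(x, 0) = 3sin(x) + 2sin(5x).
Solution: Separating variables: θ = Σ c_n exp(-n²τ/2) sin(nx). From θ(x,0) = 3sin(x) + 2sin(5x): c_1=3, c_5=2.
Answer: θ(x, τ) = 3exp(-τ/2)sin(x) + 2exp(-25τ/2)sin(5x)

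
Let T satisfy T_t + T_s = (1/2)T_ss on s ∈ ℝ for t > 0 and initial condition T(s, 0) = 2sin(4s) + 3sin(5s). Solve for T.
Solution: Change to a moving frame: let η = s - t, σ = t and write T(s,t) = u(η,σ).
By the chain rule T_t = u_σ - u_η, T_s = u_η, T_ss = u_ηη.
Then T_t + T_s = u_σ: the advection term cancels and the PDE becomes the heat equation u_σ = (1/2)u_ηη on η ∈ ℝ.
Initial data: u(η,0) = T(η,0) = 2sin(4η) + 3sin(5η).
On η ∈ ℝ each mode satisfies (sin(nη))″ = -n² sin(nη), so exp(-n²σ/2) sin(nη) solves the heat equation; by superposition u(η,σ) = Σ c_n exp(-n²σ/2) sin(nη).
Reading off the coefficients: c_4=2, c_5=3, so u(η,σ) = 2exp(-8σ)sin(4η) + 3exp(-25σ/2)sin(5η).
Substituting back η = s - t, σ = t: T(s,t) = u(s - t, t).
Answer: T(s, t) = 2exp(-8t)sin(4s - 4t) + 3exp(-25t/2)sin(5s - 5t)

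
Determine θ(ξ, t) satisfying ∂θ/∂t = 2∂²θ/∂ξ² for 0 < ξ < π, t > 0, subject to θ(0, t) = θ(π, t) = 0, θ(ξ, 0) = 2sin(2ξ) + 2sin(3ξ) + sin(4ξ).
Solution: Separating variables: θ = Σ c_n exp(-2n²t) sin(nξ). From θ(ξ,0) = 2sin(2ξ) + 2sin(3ξ) + sin(4ξ): c_2=2, c_3=2, c_4=1.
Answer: θ(ξ, t) = 2exp(-8t)sin(2ξ) + 2exp(-18t)sin(3ξ) + exp(-32t)sin(4ξ)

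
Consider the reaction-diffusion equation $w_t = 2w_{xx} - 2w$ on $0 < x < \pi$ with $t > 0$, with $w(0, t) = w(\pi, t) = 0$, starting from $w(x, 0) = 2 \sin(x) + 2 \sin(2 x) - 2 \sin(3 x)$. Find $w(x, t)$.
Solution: Substitute $w = e^{-2t}u$, i.e. $u = e^{2t}w$.
By the product rule, $w_t = e^{-2t}(u_t - 2u)$, $w_{xx} = e^{-2t}u_{xx}$.
Substituting into the PDE and dividing by $e^{-2t}$: $u_t - 2u = 2u_{xx} - 2u$.
The lower-order terms cancel, leaving the standard heat equation $u_t = 2u_{xx}$.
Initial data for $u$: $u(x,0) = w(x,0) = 2 \sin(x) + 2 \sin(2 x) - 2 \sin(3 x)$. The boundary conditions carry over: $u(0,t) = u(\pi,t) = 0$.
Solve for $u$:
  Using separation of variables $u = X(x)T(t)$:
  Eigenfunctions: $\sin(nx)$, $n = 1, 2, 3, \ldots$
  General solution: $u(x, t) = \sum c_n \sin(nx) e^{-2n^2 t}$
  Matching $u(x,0) = 2 \sin(x) + 2 \sin(2 x) - 2 \sin(3 x)$ term by term: $c_1=2, c_2=2, c_3=-2$.
Hence $u(x,t) = 2 e^{-2 t} \sin(x) + 2 e^{-8 t} \sin(2 x) - 2 e^{-18 t} \sin(3 x)$.
Transform back: $w(x,t) = e^{-2t}u(x,t)$.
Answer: $w(x, t) = 2 e^{-4 t} \sin(x) + 2 e^{-10 t} \sin(2 x) - 2 e^{-20 t} \sin(3 x)$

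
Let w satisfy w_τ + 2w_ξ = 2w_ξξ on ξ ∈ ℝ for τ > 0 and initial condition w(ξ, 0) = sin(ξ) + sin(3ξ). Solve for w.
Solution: Moving frame: η = ξ - 2τ, σ = τ, w = u(η,σ), so w_τ = u_σ - 2u_η and w_ξξ = u_ηη.
Hence w_τ + 2w_ξ = u_σ and the PDE becomes the heat equation u_σ = 2u_ηη on η ∈ ℝ.
Initial data: u(η,0) = w(η,0) = sin(η) + sin(3η). Each mode sin(nη) decays as exp(-2n²σ) on ℝ, so u(η,σ) = Σ c_n exp(-2n²σ) sin(nη) with c_1=1, c_3=1: u(η,σ) = exp(-2σ)sin(η) + exp(-18σ)sin(3η).
Substituting back: w(ξ,τ) = u(ξ - 2τ, τ).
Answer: w(ξ, τ) = exp(-2τ)sin(ξ - 2τ) + exp(-18τ)sin(3ξ - 6τ)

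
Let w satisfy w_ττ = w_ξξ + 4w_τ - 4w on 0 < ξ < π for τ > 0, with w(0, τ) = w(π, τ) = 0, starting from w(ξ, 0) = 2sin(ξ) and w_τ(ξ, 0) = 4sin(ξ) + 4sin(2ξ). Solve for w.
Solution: Substitute w = exp(2τ)u.
Then w_τ = exp(2τ)(u_τ + 2u), w_ττ = exp(2τ)(u_ττ + 4u_τ + 4u), w_ξξ = exp(2τ)u_ξξ; substituting and dividing by exp(2τ), the lower-order terms cancel: u_ττ = u_ξξ (standard wave equation).
Data for u: u(ξ,0) = w(ξ,0) = 2sin(ξ); u_τ(ξ,0) = w_τ(ξ,0) - 2w(ξ,0) = 4sin(2ξ). The boundary conditions carry over: u(0,τ) = u(π,τ) = 0.
Separating variables: u = Σ [A_n cos(ω_n τ) + B_n sin(ω_n τ)] sin(nξ), ω_n = n. From ICs (B_n = velocity coefficient / ω_n): A_1=2, B_2=2.
So u(ξ,τ) = 2sin(ξ)cos(τ) + 2sin(2ξ)sin(2τ), and w(ξ,τ) = exp(2τ)u(ξ,τ).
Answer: w(ξ, τ) = 2exp(2τ)sin(ξ)cos(τ) + 2exp(2τ)sin(2ξ)sin(2τ)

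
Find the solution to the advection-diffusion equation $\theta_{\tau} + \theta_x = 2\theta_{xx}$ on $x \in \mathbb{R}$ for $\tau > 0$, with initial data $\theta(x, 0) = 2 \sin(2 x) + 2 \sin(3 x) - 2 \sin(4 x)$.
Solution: Change to a moving frame: let $\eta = x - \tau$, $\sigma = \tau$ and write $\theta(x,\tau) = u(\eta,\sigma)$.
By the chain rule $\theta_{\tau} = u_{\sigma} - u_{\eta}$, $\theta_x = u_{\eta}$, $\theta_{xx} = u_{\eta\eta}$.
Then $\theta_{\tau} + \theta_x = u_{\sigma}$: the advection term cancels and the PDE becomes the heat equation $u_{\sigma} = 2u_{\eta\eta}$ on $\eta \in \mathbb{R}$.
Initial data: $u(\eta,0) = \theta(\eta,0) = 2 \sin(2 \eta) + 2 \sin(3 \eta) - 2 \sin(4 \eta)$.
On $\eta \in \mathbb{R}$ each mode satisfies $(\sin(n\eta))'' = -n^2 \sin(n\eta)$, so $e^{-2n^2\sigma} \sin(n\eta)$ solves the heat equation; by superposition $u(\eta,\sigma) = \sum c_n e^{-2n^2\sigma} \sin(n\eta)$.
Reading off the coefficients: $c_2=2, c_3=2, c_4=-2$, so $u(\eta,\sigma) = 2 e^{-8 \sigma} \sin(2 \eta) + 2 e^{-18 \sigma} \sin(3 \eta) - 2 e^{-32 \sigma} \sin(4 \eta)$.
Substituting back $\eta = x - \tau$, $\sigma = \tau$: $\theta(x,\tau) = u(x - \tau, \tau)$.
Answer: $\theta(x, \tau) = -2 e^{-8 \tau} \sin(2 \tau - 2 x) - 2 e^{-18 \tau} \sin(3 \tau - 3 x) + 2 e^{-32 \tau} \sin(4 \tau - 4 x)$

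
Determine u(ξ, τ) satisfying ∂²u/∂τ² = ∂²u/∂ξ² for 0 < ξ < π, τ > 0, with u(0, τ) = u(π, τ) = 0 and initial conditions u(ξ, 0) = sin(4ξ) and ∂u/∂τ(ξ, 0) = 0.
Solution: Separating variables: u = Σ [A_n cos(ω_n τ) + B_n sin(ω_n τ)] sin(nξ), ω_n = n. From ICs: A_4=1.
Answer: u(ξ, τ) = sin(4ξ)cos(4τ)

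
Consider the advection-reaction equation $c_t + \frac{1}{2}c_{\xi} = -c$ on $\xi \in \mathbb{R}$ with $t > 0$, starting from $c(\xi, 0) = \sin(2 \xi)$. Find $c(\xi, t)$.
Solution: Substitute $c = e^{-t}u$.
Then $c_t = e^{-t}(u_t - u)$, $c_{\xi} = e^{-t}u_{\xi}$; substituting and dividing by $e^{-t}$, the lower-order terms cancel: $u_t + \frac{1}{2}u_{\xi} = 0$ (standard advection equation).
Data for $u$: $u(\xi,0) = c(\xi,0) = \sin(2 \xi)$.
By characteristics ($d\xi/dt = 1/2$), $u(\xi,t) = f(\xi - \frac{1}{2}t)$ with $f = u( \cdot , 0)$.
So $u(\xi,t) = - \sin(t - 2 \xi)$, and $c(\xi,t) = e^{-t}u(\xi,t)$.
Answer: $c(\xi, t) = e^{-t} \sin(2 \xi - t)$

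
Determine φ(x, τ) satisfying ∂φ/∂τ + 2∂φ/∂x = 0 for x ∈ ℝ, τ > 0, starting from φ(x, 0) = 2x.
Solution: By method of characteristics (waves move right with speed 2):
Along characteristics x - 2τ = const, φ is constant, so φ(x,τ) = f(x - 2τ) with f = φ(·, 0).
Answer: φ(x, τ) = 2x - 4τ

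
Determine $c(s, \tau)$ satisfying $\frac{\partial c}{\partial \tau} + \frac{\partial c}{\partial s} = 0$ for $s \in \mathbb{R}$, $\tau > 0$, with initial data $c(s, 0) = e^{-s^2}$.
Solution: By method of characteristics (waves move right with speed 1):
Along characteristics $s - \tau =$ const, $c$ is constant, so $c(s,\tau) = f(s - \tau)$ with $f = c( \cdot , 0)$.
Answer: $c(s, \tau) = e^{-(-\tau + s)^2}$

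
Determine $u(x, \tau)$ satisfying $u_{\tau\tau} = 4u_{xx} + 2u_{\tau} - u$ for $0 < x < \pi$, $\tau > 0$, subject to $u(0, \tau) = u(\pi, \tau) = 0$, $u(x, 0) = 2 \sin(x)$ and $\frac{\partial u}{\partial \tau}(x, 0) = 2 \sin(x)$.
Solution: Substitute $u = e^{\tau}w$.
Then $u_{\tau} = e^{\tau}(w_{\tau} + w)$, $u_{\tau\tau} = e^{\tau}(w_{\tau\tau} + 2w_{\tau} + w)$, $u_{xx} = e^{\tau}w_{xx}$; substituting and dividing by $e^{\tau}$, the lower-order terms cancel: $w_{\tau\tau} = 4w_{xx}$ (standard wave equation).
Data for $w$: $w(x,0) = u(x,0) = 2 \sin(x)$; $w_{\tau}(x,0) = u_{\tau}(x,0) - u(x,0) = 0$. The boundary conditions carry over: $w(0,\tau) = w(\pi,\tau) = 0$.
Separating variables: $w = \sum [A_n \cos(\omega_n \tau) + B_n \sin(\omega_n \tau)] \sin(nx)$, $\omega_n = 2n$. From ICs: $A_1=2$.
So $w(x,\tau) = 2 \sin(x) \cos(2 \tau)$, and $u(x,\tau) = e^{\tau}w(x,\tau)$.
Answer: $u(x, \tau) = 2 e^{\tau} \sin(x) \cos(2 \tau)$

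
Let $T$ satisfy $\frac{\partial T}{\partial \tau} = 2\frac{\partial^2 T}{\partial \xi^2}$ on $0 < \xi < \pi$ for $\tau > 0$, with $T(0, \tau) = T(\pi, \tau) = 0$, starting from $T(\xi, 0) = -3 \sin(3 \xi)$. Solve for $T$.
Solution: Separating variables: $T = \sum c_n e^{-2n^2\tau} \sin(n\xi)$. From $T(\xi,0) = -3 \sin(3 \xi)$: $c_3=-3$.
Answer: $T(\xi, \tau) = -3 e^{-18 \tau} \sin(3 \xi)$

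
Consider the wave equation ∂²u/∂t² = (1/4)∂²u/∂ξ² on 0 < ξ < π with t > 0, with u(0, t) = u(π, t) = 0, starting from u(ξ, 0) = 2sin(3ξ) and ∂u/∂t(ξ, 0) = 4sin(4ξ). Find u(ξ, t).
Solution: Using separation of variables u = X(ξ)T(t):
Eigenfunctions: sin(nξ), n = 1, 2, 3, ...
General solution: u(ξ, t) = Σ [A_n cos(n t/2) + B_n sin(n t/2)] sin(nξ)
From u(ξ,0) = 2sin(3ξ): A_3=2. From u_t(ξ,0) = 4sin(4ξ), using u_t(ξ,0) = Σ ω_n B_n sin(nξ) with ω_n = n/2: B_4 = 4/2 = 2.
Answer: u(ξ, t) = 2sin(2t)sin(4ξ) + 2sin(3ξ)cos(3t/2)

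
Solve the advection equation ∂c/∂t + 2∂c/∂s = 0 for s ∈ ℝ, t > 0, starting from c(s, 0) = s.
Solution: By method of characteristics (waves move right with speed 2):
Along characteristics s - 2t = const, c is constant, so c(s,t) = f(s - 2t) with f = c(·, 0).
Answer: c(s, t) = s - 2t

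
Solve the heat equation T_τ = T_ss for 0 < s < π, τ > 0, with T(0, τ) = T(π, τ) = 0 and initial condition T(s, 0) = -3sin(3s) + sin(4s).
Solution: Separating variables: T = Σ c_n exp(-n²τ) sin(ns). From T(s,0) = -3sin(3s) + sin(4s): c_3=-3, c_4=1.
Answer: T(s, τ) = -3exp(-9τ)sin(3s) + exp(-16τ)sin(4s)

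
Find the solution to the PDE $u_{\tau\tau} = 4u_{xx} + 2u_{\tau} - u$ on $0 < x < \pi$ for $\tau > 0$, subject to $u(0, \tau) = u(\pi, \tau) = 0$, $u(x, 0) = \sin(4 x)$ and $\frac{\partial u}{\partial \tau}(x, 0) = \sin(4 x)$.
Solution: Substitute $u = e^{\tau}w$, i.e. $w = e^{-\tau}u$.
By the product rule, $u_{\tau} = e^{\tau}(w_{\tau} + w)$, $u_{\tau\tau} = e^{\tau}(w_{\tau\tau} + 2w_{\tau} + w)$, $u_{xx} = e^{\tau}w_{xx}$.
Substituting into the PDE and dividing by $e^{\tau}$: $w_{\tau\tau} + 2w_{\tau} + w = 4w_{xx} + 2(w_{\tau} + w) - w$.
The lower-order terms cancel, leaving the standard wave equation $w_{\tau\tau} = 4w_{xx}$.
Initial data for $w$: $w(x,0) = u(x,0) = \sin(4 x)$; $w_{\tau}(x,0) = u_{\tau}(x,0) - u(x,0) = 0$. The boundary conditions carry over: $w(0,\tau) = w(\pi,\tau) = 0$.
Solve for $w$:
  Using separation of variables $w = X(x)T(\tau)$:
  Eigenfunctions: $\sin(nx)$, $n = 1, 2, 3, \ldots$
  General solution: $w(x, \tau) = \sum [A_n \cos(2n \tau) + B_n \sin(2n \tau)] \sin(nx)$
  From $w(x,0) = \sin(4 x)$: $A_4=1$. From $w_{\tau}(x,0) = 0$: all $B_n = 0$.
Hence $w(x,\tau) = \sin(4 x) \cos(8 \tau)$.
Transform back: $u(x,\tau) = e^{\tau}w(x,\tau)$.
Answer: $u(x, \tau) = e^{\tau} \sin(4 x) \cos(8 \tau)$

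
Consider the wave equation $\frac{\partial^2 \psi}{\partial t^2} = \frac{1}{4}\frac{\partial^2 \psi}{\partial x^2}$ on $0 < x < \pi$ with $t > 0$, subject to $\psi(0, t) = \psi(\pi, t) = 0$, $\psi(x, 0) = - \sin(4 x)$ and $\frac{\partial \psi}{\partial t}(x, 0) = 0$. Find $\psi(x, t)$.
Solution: Using separation of variables $\psi = X(x)T(t)$:
Eigenfunctions: $\sin(nx)$, $n = 1, 2, 3, \ldots$
General solution: $\psi(x, t) = \sum [A_n \cos(n t/2) + B_n \sin(n t/2)] \sin(nx)$
From $\psi(x,0) = - \sin(4 x)$: $A_4=-1$. From $\psi_t(x,0) = 0$: all $B_n = 0$.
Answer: $\psi(x, t) = - \sin(4 x) \cos(2 t)$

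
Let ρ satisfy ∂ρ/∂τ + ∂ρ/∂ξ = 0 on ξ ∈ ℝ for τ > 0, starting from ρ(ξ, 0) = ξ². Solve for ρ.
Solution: By characteristics (dξ/dτ = 1), ρ(ξ,τ) = f(ξ - τ) with f = ρ(·, 0).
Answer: ρ(ξ, τ) = ξ² - 2ξτ + τ²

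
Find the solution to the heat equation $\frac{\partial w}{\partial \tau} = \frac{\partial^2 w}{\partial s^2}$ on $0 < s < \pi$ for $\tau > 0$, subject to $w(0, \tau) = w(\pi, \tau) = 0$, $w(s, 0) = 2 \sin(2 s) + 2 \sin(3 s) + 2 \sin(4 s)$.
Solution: Using separation of variables $w = X(s)T(\tau)$:
Eigenfunctions: $\sin(ns)$, $n = 1, 2, 3, \ldots$
General solution: $w(s, \tau) = \sum c_n \sin(ns) e^{-n^2 \tau}$
Matching $w(s,0) = 2 \sin(2 s) + 2 \sin(3 s) + 2 \sin(4 s)$ term by term: $c_2=2, c_3=2, c_4=2$.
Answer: $w(s, \tau) = 2 e^{-4 \tau} \sin(2 s) + 2 e^{-9 \tau} \sin(3 s) + 2 e^{-16 \tau} \sin(4 s)$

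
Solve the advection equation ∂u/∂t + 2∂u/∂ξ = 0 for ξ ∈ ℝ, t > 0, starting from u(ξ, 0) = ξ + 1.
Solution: By method of characteristics (waves move right with speed 2):
Along characteristics ξ - 2t = const, u is constant, so u(ξ,t) = f(ξ - 2t) with f = u(·, 0).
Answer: u(ξ, t) = -2t + ξ + 1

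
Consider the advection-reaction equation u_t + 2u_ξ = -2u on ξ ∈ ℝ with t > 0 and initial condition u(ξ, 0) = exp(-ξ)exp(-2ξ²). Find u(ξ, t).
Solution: Substitute u = exp(-ξ)w, i.e. w = exp(ξ)u.
By the product rule, u_ξ = exp(-ξ)(w_ξ - w), u_t = exp(-ξ)w_t.
Substituting into the PDE and dividing by exp(-ξ): w_t + 2(w_ξ - w) = -2w.
The lower-order terms cancel, leaving the standard advection equation w_t + 2w_ξ = 0.
Initial data for w: w(ξ,0) = exp(ξ)u(ξ,0) = exp(-2ξ²).
Solve for w:
  By method of characteristics (waves move right with speed 2):
  Along characteristics ξ - 2t = const, w is constant, so w(ξ,t) = f(ξ - 2t) with f = w(·, 0).
Hence w(ξ,t) = exp(-2(-2t + ξ)²).
Transform back: u(ξ,t) = exp(-ξ)w(ξ,t).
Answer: u(ξ, t) = exp(-ξ)exp(-2(-2t + ξ)²)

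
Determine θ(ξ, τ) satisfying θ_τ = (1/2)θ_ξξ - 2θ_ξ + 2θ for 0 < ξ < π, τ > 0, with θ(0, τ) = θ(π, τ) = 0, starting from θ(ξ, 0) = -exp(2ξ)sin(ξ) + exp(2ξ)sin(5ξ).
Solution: Substitute θ = exp(2ξ)u, i.e. u = exp(-2ξ)θ.
By the product rule, θ_ξ = exp(2ξ)(u_ξ + 2u), θ_ξξ = exp(2ξ)(u_ξξ + 4u_ξ + 4u), θ_τ = exp(2ξ)u_τ.
Substituting into the PDE and dividing by exp(2ξ): u_τ = (1/2)(u_ξξ + 4u_ξ + 4u) - 2(u_ξ + 2u) + 2u.
The lower-order terms cancel, leaving the standard heat equation u_τ = (1/2)u_ξξ.
Initial data for u: u(ξ,0) = exp(-2ξ)θ(ξ,0) = -sin(ξ) + sin(5ξ). The boundary conditions carry over: u(0,τ) = u(π,τ) = 0.
Solve for u:
  Using separation of variables u = X(ξ)G(τ):
  Eigenfunctions: sin(nξ), n = 1, 2, 3, ...
  General solution: u(ξ, τ) = Σ c_n sin(nξ) exp(-n² τ/2)
  Matching u(ξ,0) = -sin(ξ) + sin(5ξ) term by term: c_1=-1, c_5=1.
Hence u(ξ,τ) = -exp(-τ/2)sin(ξ) + exp(-25τ/2)sin(5ξ).
Transform back: θ(ξ,τ) = exp(2ξ)u(ξ,τ).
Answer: θ(ξ, τ) = -exp(2ξ)exp(-τ/2)sin(ξ) + exp(2ξ)exp(-25τ/2)sin(5ξ)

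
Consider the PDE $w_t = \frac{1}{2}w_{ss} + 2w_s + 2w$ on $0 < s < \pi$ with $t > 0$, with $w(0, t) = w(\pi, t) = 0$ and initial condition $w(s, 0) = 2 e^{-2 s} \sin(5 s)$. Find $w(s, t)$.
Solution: Substitute $w = e^{-2s}u$.
Then $w_s = e^{-2s}(u_s - 2u)$, $w_{ss} = e^{-2s}(u_{ss} - 4u_s + 4u)$, $w_t = e^{-2s}u_t$; substituting and dividing by $e^{-2s}$, the lower-order terms cancel: $u_t = \frac{1}{2}u_{ss}$ (standard heat equation).
Data for $u$: $u(s,0) = e^{2s}w(s,0) = 2 \sin(5 s)$. The boundary conditions carry over: $u(0,t) = u(\pi,t) = 0$.
Separating variables: $u = \sum c_n e^{-n^2t/2} \sin(ns)$. From $u(s,0) = 2 \sin(5 s)$: $c_5=2$.
So $u(s,t) = 2 e^{-25 t/2} \sin(5 s)$, and $w(s,t) = e^{-2s}u(s,t)$.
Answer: $w(s, t) = 2 e^{-2 s} e^{-25 t/2} \sin(5 s)$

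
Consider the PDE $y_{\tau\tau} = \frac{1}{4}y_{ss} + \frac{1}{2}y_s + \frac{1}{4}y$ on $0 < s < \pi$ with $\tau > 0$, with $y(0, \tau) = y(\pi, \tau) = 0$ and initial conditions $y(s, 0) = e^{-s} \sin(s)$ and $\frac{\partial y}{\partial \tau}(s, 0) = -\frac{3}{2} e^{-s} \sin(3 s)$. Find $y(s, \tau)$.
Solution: Substitute $y = e^{-s}u$, i.e. $u = e^{s}y$.
By the product rule, $y_s = e^{-s}(u_s - u)$, $y_{ss} = e^{-s}(u_{ss} - 2u_s + u)$, $y_{\tau\tau} = e^{-s}u_{\tau\tau}$.
Substituting into the PDE and dividing by $e^{-s}$: $u_{\tau\tau} = \frac{1}{4}(u_{ss} - 2u_s + u) + \frac{1}{2}(u_s - u) + \frac{1}{4}u$.
The lower-order terms cancel, leaving the standard wave equation $u_{\tau\tau} = \frac{1}{4}u_{ss}$.
Initial data for $u$: $u(s,0) = e^{s}y(s,0) = \sin(s)$; $u_{\tau}(s,0) = e^{s}y_{\tau}(s,0) = -\frac{3}{2} \sin(3 s)$. The boundary conditions carry over: $u(0,\tau) = u(\pi,\tau) = 0$.
Solve for $u$:
  Using separation of variables $u = X(s)T(\tau)$:
  Eigenfunctions: $\sin(ns)$, $n = 1, 2, 3, \ldots$
  General solution: $u(s, \tau) = \sum [A_n \cos(n \tau/2) + B_n \sin(n \tau/2)] \sin(ns)$
  From $u(s,0) = \sin(s)$: $A_1=1$. From $u_{\tau}(s,0) = -\frac{3}{2} \sin(3 s)$, using $u_{\tau}(s,0) = \sum \omega_n B_n \sin(ns)$ with $\omega_n = n/2$: $B_3 = (-3/2)/(3/2) = -1$.
Hence $u(s,\tau) = \sin(s) \cos(\tau/2) - \sin(3 s) \sin(3 \tau/2)$.
Transform back: $y(s,\tau) = e^{-s}u(s,\tau)$.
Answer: $y(s, \tau) = - e^{-s} \sin(3 \tau/2) \sin(3 s) + e^{-s} \sin(s) \cos(\tau/2)$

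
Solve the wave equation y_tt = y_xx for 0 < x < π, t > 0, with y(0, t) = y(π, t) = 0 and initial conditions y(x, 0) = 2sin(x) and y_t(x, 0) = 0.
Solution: Using separation of variables y = X(x)T(t):
Eigenfunctions: sin(nx), n = 1, 2, 3, ...
General solution: y(x, t) = Σ [A_n cos(n t) + B_n sin(n t)] sin(nx)
From y(x,0) = 2sin(x): A_1=2. From y_t(x,0) = 0: all B_n = 0.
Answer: y(x, t) = 2sin(x)cos(t)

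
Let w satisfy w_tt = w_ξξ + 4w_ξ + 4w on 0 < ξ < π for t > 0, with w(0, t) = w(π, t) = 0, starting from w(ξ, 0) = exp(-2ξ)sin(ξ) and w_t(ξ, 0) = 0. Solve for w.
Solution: Substitute w = exp(-2ξ)u.
Then w_ξ = exp(-2ξ)(u_ξ - 2u), w_ξξ = exp(-2ξ)(u_ξξ - 4u_ξ + 4u), w_tt = exp(-2ξ)u_tt; substituting and dividing by exp(-2ξ), the lower-order terms cancel: u_tt = u_ξξ (standard wave equation).
Data for u: u(ξ,0) = exp(2ξ)w(ξ,0) = sin(ξ); u_t(ξ,0) = exp(2ξ)w_t(ξ,0) = 0. The boundary conditions carry over: u(0,t) = u(π,t) = 0.
Separating variables: u = Σ [A_n cos(ω_n t) + B_n sin(ω_n t)] sin(nξ), ω_n = n. From ICs: A_1=1.
So u(ξ,t) = sin(ξ)cos(t), and w(ξ,t) = exp(-2ξ)u(ξ,t).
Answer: w(ξ, t) = exp(-2ξ)sin(ξ)cos(t)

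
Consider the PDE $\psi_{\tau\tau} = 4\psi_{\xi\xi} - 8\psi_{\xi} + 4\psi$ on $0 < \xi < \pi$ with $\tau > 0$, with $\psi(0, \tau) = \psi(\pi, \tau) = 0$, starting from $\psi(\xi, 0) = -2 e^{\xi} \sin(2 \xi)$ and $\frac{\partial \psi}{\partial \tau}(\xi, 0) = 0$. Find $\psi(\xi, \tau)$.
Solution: Substitute $\psi = e^{\xi}u$, i.e. $u = e^{-\xi}\psi$.
By the product rule, $\psi_{\xi} = e^{\xi}(u_{\xi} + u)$, $\psi_{\xi\xi} = e^{\xi}(u_{\xi\xi} + 2u_{\xi} + u)$, $\psi_{\tau\tau} = e^{\xi}u_{\tau\tau}$.
Substituting into the PDE and dividing by $e^{\xi}$: $u_{\tau\tau} = 4(u_{\xi\xi} + 2u_{\xi} + u) - 8(u_{\xi} + u) + 4u$.
The lower-order terms cancel, leaving the standard wave equation $u_{\tau\tau} = 4u_{\xi\xi}$.
Initial data for $u$: $u(\xi,0) = e^{-\xi}\psi(\xi,0) = -2 \sin(2 \xi)$; $u_{\tau}(\xi,0) = e^{-\xi}\psi_{\tau}(\xi,0) = 0$. The boundary conditions carry over: $u(0,\tau) = u(\pi,\tau) = 0$.
Solve for $u$:
  Using separation of variables $u = X(\xi)T(\tau)$:
  Eigenfunctions: $\sin(n\xi)$, $n = 1, 2, 3, \ldots$
  General solution: $u(\xi, \tau) = \sum [A_n \cos(2n \tau) + B_n \sin(2n \tau)] \sin(n\xi)$
  From $u(\xi,0) = -2 \sin(2 \xi)$: $A_2=-2$. From $u_{\tau}(\xi,0) = 0$: all $B_n = 0$.
Hence $u(\xi,\tau) = -2 \sin(2 \xi) \cos(4 \tau)$.
Transform back: $\psi(\xi,\tau) = e^{\xi}u(\xi,\tau)$.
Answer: $\psi(\xi, \tau) = -2 e^{\xi} \sin(2 \xi) \cos(4 \tau)$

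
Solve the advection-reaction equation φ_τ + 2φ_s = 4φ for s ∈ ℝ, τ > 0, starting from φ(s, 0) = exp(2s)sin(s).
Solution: Substitute φ = exp(2s)u.
Then φ_s = exp(2s)(u_s + 2u), φ_τ = exp(2s)u_τ; substituting and dividing by exp(2s), the lower-order terms cancel: u_τ + 2u_s = 0 (standard advection equation).
Data for u: u(s,0) = exp(-2s)φ(s,0) = sin(s).
By characteristics (ds/dτ = 2), u(s,τ) = f(s - 2τ) with f = u(·, 0).
So u(s,τ) = sin(s - 2τ), and φ(s,τ) = exp(2s)u(s,τ).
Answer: φ(s, τ) = exp(2s)sin(s - 2τ)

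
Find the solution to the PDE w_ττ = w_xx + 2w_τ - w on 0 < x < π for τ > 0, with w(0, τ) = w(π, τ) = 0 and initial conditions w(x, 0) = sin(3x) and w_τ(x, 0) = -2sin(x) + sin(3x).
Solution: Substitute w = exp(τ)u, i.e. u = exp(-τ)w.
By the product rule, w_τ = exp(τ)(u_τ + u), w_ττ = exp(τ)(u_ττ + 2u_τ + u), w_xx = exp(τ)u_xx.
Substituting into the PDE and dividing by exp(τ): u_ττ + 2u_τ + u = u_xx + 2(u_τ + u) - u.
The lower-order terms cancel, leaving the standard wave equation u_ττ = u_xx.
Initial data for u: u(x,0) = w(x,0) = sin(3x); u_τ(x,0) = w_τ(x,0) - w(x,0) = -2sin(x). The boundary conditions carry over: u(0,τ) = u(π,τ) = 0.
Solve for u:
  Using separation of variables u = X(x)T(τ):
  Eigenfunctions: sin(nx), n = 1, 2, 3, ...
  General solution: u(x, τ) = Σ [A_n cos(n τ) + B_n sin(n τ)] sin(nx)
  From u(x,0) = sin(3x): A_3=1. From u_τ(x,0) = -2sin(x), using u_τ(x,0) = Σ ω_n B_n sin(nx) with ω_n = n: B_1 = (-2)/1 = -2.
Hence u(x,τ) = -2sin(x)sin(τ) + sin(3x)cos(3τ).
Transform back: w(x,τ) = exp(τ)u(x,τ).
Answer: w(x, τ) = -2exp(τ)sin(x)sin(τ) + exp(τ)sin(3x)cos(3τ)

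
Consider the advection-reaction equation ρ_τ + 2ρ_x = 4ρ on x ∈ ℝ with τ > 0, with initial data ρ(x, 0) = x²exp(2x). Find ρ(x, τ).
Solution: Substitute ρ = exp(2x)u.
Then ρ_x = exp(2x)(u_x + 2u), ρ_τ = exp(2x)u_τ; substituting and dividing by exp(2x), the lower-order terms cancel: u_τ + 2u_x = 0 (standard advection equation).
Data for u: u(x,0) = exp(-2x)ρ(x,0) = x².
By characteristics (dx/dτ = 2), u(x,τ) = f(x - 2τ) with f = u(·, 0).
So u(x,τ) = x² - 4xτ + 4τ², and ρ(x,τ) = exp(2x)u(x,τ).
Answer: ρ(x, τ) = x²exp(2x) - 4xτexp(2x) + 4τ²exp(2x)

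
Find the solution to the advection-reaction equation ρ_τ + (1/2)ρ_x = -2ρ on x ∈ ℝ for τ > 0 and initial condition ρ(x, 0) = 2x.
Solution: Substitute ρ = exp(-2τ)u, i.e. u = exp(2τ)ρ.
By the product rule, ρ_τ = exp(-2τ)(u_τ - 2u), ρ_x = exp(-2τ)u_x.
Substituting into the PDE and dividing by exp(-2τ): u_τ - 2u + (1/2)u_x = -2u.
The lower-order terms cancel, leaving the standard advection equation u_τ + (1/2)u_x = 0.
Initial data for u: u(x,0) = ρ(x,0) = 2x.
Solve for u:
  By method of characteristics (waves move right with speed 1/2):
  Along characteristics x - (1/2)τ = const, u is constant, so u(x,τ) = f(x - (1/2)τ) with f = u(·, 0).
Hence u(x,τ) = 2x - τ.
Transform back: ρ(x,τ) = exp(-2τ)u(x,τ).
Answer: ρ(x, τ) = 2xexp(-2τ) - τexp(-2τ)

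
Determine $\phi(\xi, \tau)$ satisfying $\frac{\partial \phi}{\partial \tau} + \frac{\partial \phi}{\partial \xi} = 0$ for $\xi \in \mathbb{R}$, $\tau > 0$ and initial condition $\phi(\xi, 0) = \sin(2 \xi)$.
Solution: By characteristics ($d\xi/d\tau = 1$), $\phi(\xi,\tau) = f(\xi - \tau)$ with $f = \phi( \cdot , 0)$.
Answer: $\phi(\xi, \tau) = - \sin(2 \tau - 2 \xi)$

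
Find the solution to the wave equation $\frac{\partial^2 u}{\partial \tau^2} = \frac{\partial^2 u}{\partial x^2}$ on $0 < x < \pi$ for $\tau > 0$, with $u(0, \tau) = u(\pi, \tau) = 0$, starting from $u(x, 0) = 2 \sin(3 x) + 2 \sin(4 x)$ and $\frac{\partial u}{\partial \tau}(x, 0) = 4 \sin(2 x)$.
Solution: Separating variables: $u = \sum [A_n \cos(\omega_n \tau) + B_n \sin(\omega_n \tau)] \sin(nx)$, $\omega_n = n$. From ICs ($B_n$ = velocity coefficient / $\omega_n$): $A_3=2, A_4=2, B_2=2$.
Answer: $u(x, \tau) = 2 \sin(2 \tau) \sin(2 x) + 2 \sin(3 x) \cos(3 \tau) + 2 \sin(4 x) \cos(4 \tau)$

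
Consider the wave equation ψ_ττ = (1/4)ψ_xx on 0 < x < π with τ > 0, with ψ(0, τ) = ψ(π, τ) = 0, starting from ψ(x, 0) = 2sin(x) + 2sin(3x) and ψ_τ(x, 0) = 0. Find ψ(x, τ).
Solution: Using separation of variables ψ = X(x)T(τ):
Eigenfunctions: sin(nx), n = 1, 2, 3, ...
General solution: ψ(x, τ) = Σ [A_n cos(n τ/2) + B_n sin(n τ/2)] sin(nx)
From ψ(x,0) = 2sin(x) + 2sin(3x): A_1=2, A_3=2. From ψ_τ(x,0) = 0: all B_n = 0.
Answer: ψ(x, τ) = 2sin(x)cos(τ/2) + 2sin(3x)cos(3τ/2)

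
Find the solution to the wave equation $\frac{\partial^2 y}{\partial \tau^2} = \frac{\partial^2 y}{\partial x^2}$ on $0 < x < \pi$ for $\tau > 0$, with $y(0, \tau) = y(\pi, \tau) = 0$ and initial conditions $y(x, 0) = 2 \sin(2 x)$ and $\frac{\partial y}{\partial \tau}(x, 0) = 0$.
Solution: Using separation of variables $y = X(x)T(\tau)$:
Eigenfunctions: $\sin(nx)$, $n = 1, 2, 3, \ldots$
General solution: $y(x, \tau) = \sum [A_n \cos(n \tau) + B_n \sin(n \tau)] \sin(nx)$
From $y(x,0) = 2 \sin(2 x)$: $A_2=2$. From $y_{\tau}(x,0) = 0$: all $B_n = 0$.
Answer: $y(x, \tau) = 2 \sin(2 x) \cos(2 \tau)$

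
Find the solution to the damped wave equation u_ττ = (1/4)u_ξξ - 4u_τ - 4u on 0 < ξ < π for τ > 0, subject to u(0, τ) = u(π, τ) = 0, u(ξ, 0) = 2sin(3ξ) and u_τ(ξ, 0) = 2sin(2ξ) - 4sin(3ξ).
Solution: Substitute u = exp(-2τ)w.
Then u_τ = exp(-2τ)(w_τ - 2w), u_ττ = exp(-2τ)(w_ττ - 4w_τ + 4w), u_ξξ = exp(-2τ)w_ξξ; substituting and dividing by exp(-2τ), the lower-order terms cancel: w_ττ = (1/4)w_ξξ (standard wave equation).
Data for w: w(ξ,0) = u(ξ,0) = 2sin(3ξ); w_τ(ξ,0) = u_τ(ξ,0) + 2u(ξ,0) = 2sin(2ξ). The boundary conditions carry over: w(0,τ) = w(π,τ) = 0.
Separating variables: w = Σ [A_n cos(ω_n τ) + B_n sin(ω_n τ)] sin(nξ), ω_n = n/2. From ICs (B_n = velocity coefficient / ω_n): A_3=2, B_2=2.
So w(ξ,τ) = 2sin(2ξ)sin(τ) + 2sin(3ξ)cos(3τ/2), and u(ξ,τ) = exp(-2τ)w(ξ,τ).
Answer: u(ξ, τ) = 2exp(-2τ)sin(2ξ)sin(τ) + 2exp(-2τ)sin(3ξ)cos(3τ/2)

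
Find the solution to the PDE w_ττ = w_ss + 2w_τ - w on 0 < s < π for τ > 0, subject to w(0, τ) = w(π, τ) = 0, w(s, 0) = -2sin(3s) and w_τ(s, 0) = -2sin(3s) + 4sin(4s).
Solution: Substitute w = exp(τ)u.
Then w_τ = exp(τ)(u_τ + u), w_ττ = exp(τ)(u_ττ + 2u_τ + u), w_ss = exp(τ)u_ss; substituting and dividing by exp(τ), the lower-order terms cancel: u_ττ = u_ss (standard wave equation).
Data for u: u(s,0) = w(s,0) = -2sin(3s); u_τ(s,0) = w_τ(s,0) - w(s,0) = 4sin(4s). The boundary conditions carry over: u(0,τ) = u(π,τ) = 0.
Separating variables: u = Σ [A_n cos(ω_n τ) + B_n sin(ω_n τ)] sin(ns), ω_n = n. From ICs (B_n = velocity coefficient / ω_n): A_3=-2, B_4=1.
So u(s,τ) = -2sin(3s)cos(3τ) + sin(4s)sin(4τ), and w(s,τ) = exp(τ)u(s,τ).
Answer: w(s, τ) = -2exp(τ)sin(3s)cos(3τ) + exp(τ)sin(4s)sin(4τ)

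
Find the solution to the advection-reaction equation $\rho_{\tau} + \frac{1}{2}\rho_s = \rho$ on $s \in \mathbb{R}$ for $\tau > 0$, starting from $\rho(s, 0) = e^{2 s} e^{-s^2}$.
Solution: Substitute $\rho = e^{2s}u$, i.e. $u = e^{-2s}\rho$.
By the product rule, $\rho_s = e^{2s}(u_s + 2u)$, $\rho_{\tau} = e^{2s}u_{\tau}$.
Substituting into the PDE and dividing by $e^{2s}$: $u_{\tau} + \frac{1}{2}(u_s + 2u) = u$.
The lower-order terms cancel, leaving the standard advection equation $u_{\tau} + \frac{1}{2}u_s = 0$.
Initial data for $u$: $u(s,0) = e^{-2s}\rho(s,0) = e^{-s^2}$.
Solve for $u$:
  By method of characteristics (waves move right with speed 1/2):
  Along characteristics $s - \frac{1}{2}\tau =$ const, $u$ is constant, so $u(s,\tau) = f(s - \frac{1}{2}\tau)$ with $f = u( \cdot , 0)$.
Hence $u(s,\tau) = e^{-(s - \tau/2)^2}$.
Transform back: $\rho(s,\tau) = e^{2s}u(s,\tau)$.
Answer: $\rho(s, \tau) = e^{2 s} e^{-(-\tau/2 + s)^2}$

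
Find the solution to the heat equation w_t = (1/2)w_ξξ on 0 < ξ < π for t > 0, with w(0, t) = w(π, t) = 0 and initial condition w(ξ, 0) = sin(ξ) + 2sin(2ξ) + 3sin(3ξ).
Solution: Using separation of variables w = X(ξ)T(t):
Eigenfunctions: sin(nξ), n = 1, 2, 3, ...
General solution: w(ξ, t) = Σ c_n sin(nξ) exp(-n² t/2)
Matching w(ξ,0) = sin(ξ) + 2sin(2ξ) + 3sin(3ξ) term by term: c_1=1, c_2=2, c_3=3.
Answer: w(ξ, t) = 2exp(-2t)sin(2ξ) + exp(-t/2)sin(ξ) + 3exp(-9t/2)sin(3ξ)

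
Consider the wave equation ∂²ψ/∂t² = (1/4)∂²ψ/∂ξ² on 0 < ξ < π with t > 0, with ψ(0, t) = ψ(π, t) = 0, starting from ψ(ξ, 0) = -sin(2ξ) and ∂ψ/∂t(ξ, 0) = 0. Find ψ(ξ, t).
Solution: Using separation of variables ψ = X(ξ)T(t):
Eigenfunctions: sin(nξ), n = 1, 2, 3, ...
General solution: ψ(ξ, t) = Σ [A_n cos(n t/2) + B_n sin(n t/2)] sin(nξ)
From ψ(ξ,0) = -sin(2ξ): A_2=-1. From ψ_t(ξ,0) = 0: all B_n = 0.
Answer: ψ(ξ, t) = -sin(2ξ)cos(t)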